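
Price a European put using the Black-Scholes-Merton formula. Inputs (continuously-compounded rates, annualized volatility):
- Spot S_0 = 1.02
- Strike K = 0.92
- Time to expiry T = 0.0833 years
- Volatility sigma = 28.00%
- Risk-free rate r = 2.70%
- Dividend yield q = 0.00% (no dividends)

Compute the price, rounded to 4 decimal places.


Answer: Price = 0.0035

Derivation:
d1 = (ln(S/K) + (r - q + 0.5*sigma^2) * T) / (sigma * sqrt(T)) = 1.34506664
d2 = d1 - sigma * sqrt(T) = 1.26425377
exp(-rT) = 0.99775343; exp(-qT) = 1.00000000
P = K * exp(-rT) * N(-d2) - S_0 * exp(-qT) * N(-d1)
N(-d1) = 0.08930186; N(-d2) = 0.10306948
P = 0.9200 * 0.99775343 * 0.10306948 - 1.0200 * 1.00000000 * 0.08930186 = 0.0035


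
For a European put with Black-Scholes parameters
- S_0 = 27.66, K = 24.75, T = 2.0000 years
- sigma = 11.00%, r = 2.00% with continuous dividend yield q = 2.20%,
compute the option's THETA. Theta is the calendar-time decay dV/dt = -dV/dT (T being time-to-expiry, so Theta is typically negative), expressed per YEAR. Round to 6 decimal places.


d1 = 0.7666441258; d2 = 0.6110806339
phi(d1) = 0.2973604793; exp(-qT) = 0.9569539575; exp(-rT) = 0.9607894392
Theta = -S*exp(-qT)*phi(d1)*sigma/(2*sqrt(T)) + r*K*exp(-rT)*N(-d2) - q*S*exp(-qT)*N(-d1)
N(-d1) = 0.2216465663; N(-d2) = 0.2705731000; sqrt(T) = 1.4142135624
Term 1 = -27.6600 * 0.9569539575 * 0.2973604793 * 0.1100 / (2 * 1.4142135624) = -0.3061076324
Term 2 = 0.0200 * 24.7500 * 0.9607894392 * 0.2705731000 = 0.1286820696
Term 3 = -0.0220 * 27.6600 * 0.9569539575 * 0.2216465663 = -0.1290704746
Theta = -0.3061076324 + (0.1286820696) + (-0.1290704746) = -0.306496

Answer: Theta = -0.306496


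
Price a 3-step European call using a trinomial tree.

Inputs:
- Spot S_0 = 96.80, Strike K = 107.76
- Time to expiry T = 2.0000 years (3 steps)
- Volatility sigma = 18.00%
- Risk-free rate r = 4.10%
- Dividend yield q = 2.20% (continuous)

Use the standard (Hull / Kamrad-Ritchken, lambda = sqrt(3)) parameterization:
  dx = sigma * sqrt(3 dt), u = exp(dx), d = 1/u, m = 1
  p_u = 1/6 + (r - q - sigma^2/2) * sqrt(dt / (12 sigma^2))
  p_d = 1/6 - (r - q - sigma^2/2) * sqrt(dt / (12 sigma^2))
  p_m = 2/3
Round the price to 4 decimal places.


Answer: Price = V(0,0) = 7.1061

Derivation:
dt = T/N = 0.666667; dx = sigma*sqrt(3*dt) = 0.254558
u = exp(dx) = 1.289892; d = 1/u = 0.775259
p_u = 0.170333, p_m = 0.666667, p_d = 0.163000
Discount per step: exp(-r*dt) = 0.973037
Stock lattice S(k, j) with j the centered position index:
  k=0: S(0,+0) = 96.8000
  k=1: S(1,-1) = 75.0450; S(1,+0) = 96.8000; S(1,+1) = 124.8615
  k=2: S(2,-2) = 58.1793; S(2,-1) = 75.0450; S(2,+0) = 96.8000; S(2,+1) = 124.8615; S(2,+2) = 161.0579
  k=3: S(3,-3) = 45.1040; S(3,-2) = 58.1793; S(3,-1) = 75.0450; S(3,+0) = 96.8000; S(3,+1) = 124.8615; S(3,+2) = 161.0579; S(3,+3) = 207.7473
Terminal payoffs V(N, j) = max(S_T - K, 0):
  V(3,-3) = 0.000000; V(3,-2) = 0.000000; V(3,-1) = 0.000000; V(3,+0) = 0.000000; V(3,+1) = 17.101539; V(3,+2) = 53.297892; V(3,+3) = 99.987275
Backward induction: V(k, j) = exp(-r*dt) * [p_u * V(k+1, j+1) + p_m * V(k+1, j) + p_d * V(k+1, j-1)]
  V(2,-2) = exp(-r*dt) * [p_u*0.000000 + p_m*0.000000 + p_d*0.000000] = 0.000000
  V(2,-1) = exp(-r*dt) * [p_u*0.000000 + p_m*0.000000 + p_d*0.000000] = 0.000000
  V(2,+0) = exp(-r*dt) * [p_u*17.101539 + p_m*0.000000 + p_d*0.000000] = 2.834416
  V(2,+1) = exp(-r*dt) * [p_u*53.297892 + p_m*17.101539 + p_d*0.000000] = 19.927234
  V(2,+2) = exp(-r*dt) * [p_u*99.987275 + p_m*53.297892 + p_d*17.101539] = 53.858201
  V(1,-1) = exp(-r*dt) * [p_u*2.834416 + p_m*0.000000 + p_d*0.000000] = 0.469777
  V(1,+0) = exp(-r*dt) * [p_u*19.927234 + p_m*2.834416 + p_d*0.000000] = 5.141409
  V(1,+1) = exp(-r*dt) * [p_u*53.858201 + p_m*19.927234 + p_d*2.834416] = 22.302656
  V(0,+0) = exp(-r*dt) * [p_u*22.302656 + p_m*5.141409 + p_d*0.469777] = 7.106148


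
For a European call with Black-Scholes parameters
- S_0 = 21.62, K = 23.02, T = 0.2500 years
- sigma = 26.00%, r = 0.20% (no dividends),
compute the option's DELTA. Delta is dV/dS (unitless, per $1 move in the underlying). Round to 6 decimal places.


Answer: Delta = 0.339509

Derivation:
d1 = -0.4138045468; d2 = -0.5438045468
phi(d1) = 0.3662073285; exp(-qT) = 1.0000000000; exp(-rT) = 0.9995001250
N(d1) = 0.3395086269
Delta = exp(-qT) * N(d1) = 1.0000000000 * 0.3395086269 = 0.339509


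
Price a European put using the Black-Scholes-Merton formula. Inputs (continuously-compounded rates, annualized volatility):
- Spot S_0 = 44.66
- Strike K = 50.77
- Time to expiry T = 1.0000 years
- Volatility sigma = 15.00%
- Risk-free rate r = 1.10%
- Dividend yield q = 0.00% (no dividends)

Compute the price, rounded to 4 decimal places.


Answer: Price = 6.4352

Derivation:
d1 = (ln(S/K) + (r - q + 0.5*sigma^2) * T) / (sigma * sqrt(T)) = -0.70651588
d2 = d1 - sigma * sqrt(T) = -0.85651588
exp(-rT) = 0.98906028; exp(-qT) = 1.00000000
P = K * exp(-rT) * N(-d2) - S_0 * exp(-qT) * N(-d1)
N(-d1) = 0.76006631; N(-d2) = 0.80414375
P = 50.7700 * 0.98906028 * 0.80414375 - 44.6600 * 1.00000000 * 0.76006631 = 6.4352


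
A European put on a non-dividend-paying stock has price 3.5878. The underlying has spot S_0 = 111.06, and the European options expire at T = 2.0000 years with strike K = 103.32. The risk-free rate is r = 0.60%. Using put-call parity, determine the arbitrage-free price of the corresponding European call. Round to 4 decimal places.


Answer: Call price = 12.5602

Derivation:
Put-call parity: C - P = S_0 * exp(-qT) - K * exp(-rT).
S_0 * exp(-qT) = 111.0600 * 1.00000000 = 111.06000000
K * exp(-rT) = 103.3200 * 0.98807171 = 102.08756937
C = P + S*exp(-qT) - K*exp(-rT)
C = 3.5878 + 111.06000000 - 102.08756937 = 12.5602


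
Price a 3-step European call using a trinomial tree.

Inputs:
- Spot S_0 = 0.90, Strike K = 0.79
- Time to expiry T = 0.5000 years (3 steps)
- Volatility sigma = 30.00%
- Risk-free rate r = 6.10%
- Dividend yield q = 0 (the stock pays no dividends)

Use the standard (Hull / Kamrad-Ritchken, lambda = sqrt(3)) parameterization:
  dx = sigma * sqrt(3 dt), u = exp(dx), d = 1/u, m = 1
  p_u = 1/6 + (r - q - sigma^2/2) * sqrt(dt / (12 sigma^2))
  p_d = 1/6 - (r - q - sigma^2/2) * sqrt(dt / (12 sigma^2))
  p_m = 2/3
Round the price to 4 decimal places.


Answer: Price = V(0,0) = 0.1587

Derivation:
dt = T/N = 0.166667; dx = sigma*sqrt(3*dt) = 0.212132
u = exp(dx) = 1.236311; d = 1/u = 0.808858
p_u = 0.172952, p_m = 0.666667, p_d = 0.160381
Discount per step: exp(-r*dt) = 0.989885
Stock lattice S(k, j) with j the centered position index:
  k=0: S(0,+0) = 0.9000
  k=1: S(1,-1) = 0.7280; S(1,+0) = 0.9000; S(1,+1) = 1.1127
  k=2: S(2,-2) = 0.5888; S(2,-1) = 0.7280; S(2,+0) = 0.9000; S(2,+1) = 1.1127; S(2,+2) = 1.3756
  k=3: S(3,-3) = 0.4763; S(3,-2) = 0.5888; S(3,-1) = 0.7280; S(3,+0) = 0.9000; S(3,+1) = 1.1127; S(3,+2) = 1.3756; S(3,+3) = 1.7007
Terminal payoffs V(N, j) = max(S_T - K, 0):
  V(3,-3) = 0.000000; V(3,-2) = 0.000000; V(3,-1) = 0.000000; V(3,+0) = 0.110000; V(3,+1) = 0.322680; V(3,+2) = 0.585619; V(3,+3) = 0.910693
Backward induction: V(k, j) = exp(-r*dt) * [p_u * V(k+1, j+1) + p_m * V(k+1, j) + p_d * V(k+1, j-1)]
  V(2,-2) = exp(-r*dt) * [p_u*0.000000 + p_m*0.000000 + p_d*0.000000] = 0.000000
  V(2,-1) = exp(-r*dt) * [p_u*0.110000 + p_m*0.000000 + p_d*0.000000] = 0.018832
  V(2,+0) = exp(-r*dt) * [p_u*0.322680 + p_m*0.110000 + p_d*0.000000] = 0.127835
  V(2,+1) = exp(-r*dt) * [p_u*0.585619 + p_m*0.322680 + p_d*0.110000] = 0.330667
  V(2,+2) = exp(-r*dt) * [p_u*0.910693 + p_m*0.585619 + p_d*0.322680] = 0.593605
  V(1,-1) = exp(-r*dt) * [p_u*0.127835 + p_m*0.018832 + p_d*0.000000] = 0.034314
  V(1,+0) = exp(-r*dt) * [p_u*0.330667 + p_m*0.127835 + p_d*0.018832] = 0.143962
  V(1,+1) = exp(-r*dt) * [p_u*0.593605 + p_m*0.330667 + p_d*0.127835] = 0.340136
  V(0,+0) = exp(-r*dt) * [p_u*0.340136 + p_m*0.143962 + p_d*0.034314] = 0.158684


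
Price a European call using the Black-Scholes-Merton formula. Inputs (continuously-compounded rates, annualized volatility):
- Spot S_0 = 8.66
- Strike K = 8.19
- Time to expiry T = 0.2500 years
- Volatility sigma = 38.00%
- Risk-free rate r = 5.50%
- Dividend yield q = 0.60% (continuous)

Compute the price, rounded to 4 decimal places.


Answer: Price = 0.9574

Derivation:
d1 = (ln(S/K) + (r - q + 0.5*sigma^2) * T) / (sigma * sqrt(T)) = 0.45316224
d2 = d1 - sigma * sqrt(T) = 0.26316224
exp(-rT) = 0.98634410; exp(-qT) = 0.99850112
C = S_0 * exp(-qT) * N(d1) - K * exp(-rT) * N(d2)
N(d1) = 0.67478404; N(d2) = 0.60378723
C = 8.6600 * 0.99850112 * 0.67478404 - 8.1900 * 0.98634410 * 0.60378723 = 0.9574


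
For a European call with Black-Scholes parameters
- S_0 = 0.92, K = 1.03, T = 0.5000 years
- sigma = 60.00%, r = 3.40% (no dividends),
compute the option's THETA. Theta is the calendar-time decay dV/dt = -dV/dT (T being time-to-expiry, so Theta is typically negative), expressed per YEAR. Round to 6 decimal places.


d1 = -0.0140016834; d2 = -0.4382657521
phi(d1) = 0.3989031766; exp(-qT) = 1.0000000000; exp(-rT) = 0.9831436846
Theta = -S*exp(-qT)*phi(d1)*sigma/(2*sqrt(T)) - r*K*exp(-rT)*N(d2) + q*S*exp(-qT)*N(d1)
N(d1) = 0.4944143190; N(d2) = 0.3305968247; sqrt(T) = 0.7071067812
Term 1 = -0.9200 * 1.0000000000 * 0.3989031766 * 0.6000 / (2 * 0.7071067812) = -0.1557010619
Term 2 = -0.0340 * 1.0300 * 0.9831436846 * 0.3305968247 = -0.0113823468
Term 3 = 0 (no dividend yield, q = 0)
Theta = -0.1557010619 + (-0.0113823468) + (0.0000000000) = -0.167083

Answer: Theta = -0.167083


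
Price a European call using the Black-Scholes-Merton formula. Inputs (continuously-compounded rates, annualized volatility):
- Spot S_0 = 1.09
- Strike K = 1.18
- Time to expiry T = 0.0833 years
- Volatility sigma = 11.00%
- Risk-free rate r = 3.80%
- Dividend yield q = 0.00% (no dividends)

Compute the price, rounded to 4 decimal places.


Answer: Price = 0.0001

Derivation:
d1 = (ln(S/K) + (r - q + 0.5*sigma^2) * T) / (sigma * sqrt(T)) = -2.38338112
d2 = d1 - sigma * sqrt(T) = -2.41512903
exp(-rT) = 0.99683960; exp(-qT) = 1.00000000
C = S_0 * exp(-qT) * N(d1) - K * exp(-rT) * N(d2)
N(d1) = 0.00857721; N(d2) = 0.00786482
C = 1.0900 * 1.00000000 * 0.00857721 - 1.1800 * 0.99683960 * 0.00786482 = 0.0001


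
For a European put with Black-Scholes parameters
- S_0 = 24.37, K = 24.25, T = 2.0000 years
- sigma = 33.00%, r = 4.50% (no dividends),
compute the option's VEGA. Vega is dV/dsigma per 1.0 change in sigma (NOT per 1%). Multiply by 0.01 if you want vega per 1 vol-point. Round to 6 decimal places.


Answer: Vega = 12.498443

Derivation:
d1 = 0.4367696812; d2 = -0.0299207944
phi(d1) = 0.3626480732; exp(-qT) = 1.0000000000; exp(-rT) = 0.9139311853
Vega = S * exp(-qT) * phi(d1) * sqrt(T) = 24.3700 * 1.0000000000 * 0.3626480732 * 1.4142135624 = 12.498443


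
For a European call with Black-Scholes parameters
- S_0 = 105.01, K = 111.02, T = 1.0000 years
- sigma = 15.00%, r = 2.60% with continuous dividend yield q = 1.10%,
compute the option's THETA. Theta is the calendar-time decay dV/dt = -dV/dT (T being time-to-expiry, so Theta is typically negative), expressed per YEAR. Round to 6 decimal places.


d1 = -0.1960318770; d2 = -0.3460318770
phi(d1) = 0.3913500771; exp(-qT) = 0.9890602788; exp(-rT) = 0.9743350896
Theta = -S*exp(-qT)*phi(d1)*sigma/(2*sqrt(T)) - r*K*exp(-rT)*N(d2) + q*S*exp(-qT)*N(d1)
N(d1) = 0.4222926079; N(d2) = 0.3646593793; sqrt(T) = 1.0000000000
Term 1 = -105.0100 * 0.9890602788 * 0.3913500771 * 0.1500 / (2 * 1.0000000000) = -3.0484572305
Term 2 = -0.0260 * 111.0200 * 0.9743350896 * 0.3646593793 = -1.0255817943
Term 3 = 0.0110 * 105.0100 * 0.9890602788 * 0.4222926079 = 0.4824580794
Theta = -3.0484572305 + (-1.0255817943) + (0.4824580794) = -3.591581

Answer: Theta = -3.591581


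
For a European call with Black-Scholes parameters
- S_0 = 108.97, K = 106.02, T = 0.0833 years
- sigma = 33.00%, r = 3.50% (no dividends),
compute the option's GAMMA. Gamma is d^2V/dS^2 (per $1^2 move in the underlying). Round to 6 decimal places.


d1 = 0.3663867509; d2 = 0.2711430110
phi(d1) = 0.3730442779; exp(-qT) = 1.0000000000; exp(-rT) = 0.9970887459
Gamma = exp(-qT) * phi(d1) / (S * sigma * sqrt(T)) = 1.0000000000 * 0.3730442779 / (108.9700 * 0.3300 * 0.2886173938) = 0.035943

Answer: Gamma = 0.035943


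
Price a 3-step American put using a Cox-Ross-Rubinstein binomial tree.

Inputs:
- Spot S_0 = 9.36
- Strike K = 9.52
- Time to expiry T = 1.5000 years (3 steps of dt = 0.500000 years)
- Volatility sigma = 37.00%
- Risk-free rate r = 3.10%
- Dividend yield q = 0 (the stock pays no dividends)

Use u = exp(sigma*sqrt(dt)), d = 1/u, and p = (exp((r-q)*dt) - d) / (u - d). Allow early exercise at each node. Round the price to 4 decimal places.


dt = T/N = 0.500000
u = exp(sigma*sqrt(dt)) = 1.299045; d = 1/u = 0.769796
p = (exp((r-q)*dt) - d) / (u - d) = 0.464478
Discount per step: exp(-r*dt) = 0.984620
Stock lattice S(k, i) with i counting down-moves:
  k=0: S(0,0) = 9.3600
  k=1: S(1,0) = 12.1591; S(1,1) = 7.2053
  k=2: S(2,0) = 15.7952; S(2,1) = 9.3600; S(2,2) = 5.5466
  k=3: S(3,0) = 20.5186; S(3,1) = 12.1591; S(3,2) = 7.2053; S(3,3) = 4.2698
Terminal payoffs V(N, i) = max(K - S_T, 0):
  V(3,0) = 0.000000; V(3,1) = 0.000000; V(3,2) = 2.314708; V(3,3) = 5.250244
Backward induction: V(k, i) = exp(-r*dt) * [p * V(k+1, i) + (1-p) * V(k+1, i+1)]; then take max(V_cont, immediate exercise) for American.
  V(2,0) = exp(-r*dt) * [p*0.000000 + (1-p)*0.000000] = 0.000000; exercise = 0.000000; V(2,0) = max -> 0.000000
  V(2,1) = exp(-r*dt) * [p*0.000000 + (1-p)*2.314708] = 1.220511; exercise = 0.160000; V(2,1) = max -> 1.220511
  V(2,2) = exp(-r*dt) * [p*2.314708 + (1-p)*5.250244] = 3.826971; exercise = 3.973394; V(2,2) = max -> 3.973394
  V(1,0) = exp(-r*dt) * [p*0.000000 + (1-p)*1.220511] = 0.643558; exercise = 0.000000; V(1,0) = max -> 0.643558
  V(1,1) = exp(-r*dt) * [p*1.220511 + (1-p)*3.973394] = 2.653294; exercise = 2.314708; V(1,1) = max -> 2.653294
  V(0,0) = exp(-r*dt) * [p*0.643558 + (1-p)*2.653294] = 1.693364; exercise = 0.160000; V(0,0) = max -> 1.693364

Answer: Price = V(0,0) = 1.6934


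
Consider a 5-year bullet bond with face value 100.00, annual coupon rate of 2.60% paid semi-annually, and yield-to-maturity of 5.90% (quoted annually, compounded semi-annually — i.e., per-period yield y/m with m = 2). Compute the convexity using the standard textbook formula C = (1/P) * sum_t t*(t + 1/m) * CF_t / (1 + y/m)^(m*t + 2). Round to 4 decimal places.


Coupon per period c = face * coupon_rate / m = 1.300000
Periods per year m = 2; per-period yield y/m = 0.029500
Number of cashflows N = 10
Cashflows (t years, CF_t, discount factor 1/(1+y/m)^(m*t), PV):
  t = 0.5000: CF_t = 1.300000, DF = 0.971345, PV = 1.262749
  t = 1.0000: CF_t = 1.300000, DF = 0.943512, PV = 1.226565
  t = 1.5000: CF_t = 1.300000, DF = 0.916476, PV = 1.191418
  t = 2.0000: CF_t = 1.300000, DF = 0.890214, PV = 1.157279
  t = 2.5000: CF_t = 1.300000, DF = 0.864706, PV = 1.124117
  t = 3.0000: CF_t = 1.300000, DF = 0.839928, PV = 1.091906
  t = 3.5000: CF_t = 1.300000, DF = 0.815860, PV = 1.060618
  t = 4.0000: CF_t = 1.300000, DF = 0.792482, PV = 1.030226
  t = 4.5000: CF_t = 1.300000, DF = 0.769773, PV = 1.000705
  t = 5.0000: CF_t = 101.300000, DF = 0.747716, PV = 75.743599
Price P = sum_t PV_t = 85.889182
Convexity numerator sum_t t*(t + 1/m) * CF_t / (1+y/m)^(m*t + 2):
  t = 0.5000: term = 0.595709
  t = 1.0000: term = 1.735918
  t = 1.5000: term = 3.372352
  t = 2.0000: term = 5.459530
  t = 2.5000: term = 7.954633
  t = 3.0000: term = 10.817374
  t = 3.5000: term = 14.009874
  t = 4.0000: term = 17.496547
  t = 4.5000: term = 21.243986
  t = 5.0000: term = 1965.286757
Convexity = (1/P) * sum = 2047.972680 / 85.889182 = 23.844361

Answer: Convexity = 23.8444


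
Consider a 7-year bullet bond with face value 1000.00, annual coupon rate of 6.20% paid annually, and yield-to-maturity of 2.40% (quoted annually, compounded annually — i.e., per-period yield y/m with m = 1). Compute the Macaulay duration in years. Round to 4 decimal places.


Answer: Macaulay duration = 6.0155 years

Derivation:
Coupon per period c = face * coupon_rate / m = 62.000000
Periods per year m = 1; per-period yield y/m = 0.024000
Number of cashflows N = 7
Cashflows (t years, CF_t, discount factor 1/(1+y/m)^(m*t), PV):
  t = 1.0000: CF_t = 62.000000, DF = 0.976562, PV = 60.546875
  t = 2.0000: CF_t = 62.000000, DF = 0.953674, PV = 59.127808
  t = 3.0000: CF_t = 62.000000, DF = 0.931323, PV = 57.742000
  t = 4.0000: CF_t = 62.000000, DF = 0.909495, PV = 56.388672
  t = 5.0000: CF_t = 62.000000, DF = 0.888178, PV = 55.067062
  t = 6.0000: CF_t = 62.000000, DF = 0.867362, PV = 53.776428
  t = 7.0000: CF_t = 1062.000000, DF = 0.847033, PV = 899.548990
Price P = sum_t PV_t = 1242.197834
Macaulay numerator sum_t t * PV_t:
  t * PV_t at t = 1.0000: 60.546875
  t * PV_t at t = 2.0000: 118.255615
  t * PV_t at t = 3.0000: 173.225999
  t * PV_t at t = 4.0000: 225.554686
  t * PV_t at t = 5.0000: 275.335310
  t * PV_t at t = 6.0000: 322.658567
  t * PV_t at t = 7.0000: 6296.842930
Macaulay duration D = (sum_t t * PV_t) / P = 7472.419982 / 1242.197834 = 6.015483


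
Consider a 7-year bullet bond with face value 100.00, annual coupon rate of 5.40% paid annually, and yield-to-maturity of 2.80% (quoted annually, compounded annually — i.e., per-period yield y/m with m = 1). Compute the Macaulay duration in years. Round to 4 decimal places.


Coupon per period c = face * coupon_rate / m = 5.400000
Periods per year m = 1; per-period yield y/m = 0.028000
Number of cashflows N = 7
Cashflows (t years, CF_t, discount factor 1/(1+y/m)^(m*t), PV):
  t = 1.0000: CF_t = 5.400000, DF = 0.972763, PV = 5.252918
  t = 2.0000: CF_t = 5.400000, DF = 0.946267, PV = 5.109843
  t = 3.0000: CF_t = 5.400000, DF = 0.920493, PV = 4.970664
  t = 4.0000: CF_t = 5.400000, DF = 0.895422, PV = 4.835276
  t = 5.0000: CF_t = 5.400000, DF = 0.871033, PV = 4.703576
  t = 6.0000: CF_t = 5.400000, DF = 0.847308, PV = 4.575463
  t = 7.0000: CF_t = 105.400000, DF = 0.824230, PV = 86.873798
Price P = sum_t PV_t = 116.321539
Macaulay numerator sum_t t * PV_t:
  t * PV_t at t = 1.0000: 5.252918
  t * PV_t at t = 2.0000: 10.219685
  t * PV_t at t = 3.0000: 14.911992
  t * PV_t at t = 4.0000: 19.341105
  t * PV_t at t = 5.0000: 23.517881
  t * PV_t at t = 6.0000: 27.452780
  t * PV_t at t = 7.0000: 608.116585
Macaulay duration D = (sum_t t * PV_t) / P = 708.812947 / 116.321539 = 6.093566

Answer: Macaulay duration = 6.0936 years


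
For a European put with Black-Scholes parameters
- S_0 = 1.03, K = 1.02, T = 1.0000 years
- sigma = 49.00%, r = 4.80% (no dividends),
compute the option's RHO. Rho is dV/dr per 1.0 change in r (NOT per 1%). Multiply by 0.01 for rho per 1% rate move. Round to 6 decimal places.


Answer: Rho = -0.535273

Derivation:
d1 = 0.3628697448; d2 = -0.1271302552
phi(d1) = 0.3735229767; exp(-qT) = 1.0000000000; exp(-rT) = 0.9531337871
N(-d2) = 0.5505813472
Rho = -K*T*exp(-rT)*N(-d2) = -1.0200 * 1.0000 * 0.9531337871 * 0.5505813472 = -0.535273


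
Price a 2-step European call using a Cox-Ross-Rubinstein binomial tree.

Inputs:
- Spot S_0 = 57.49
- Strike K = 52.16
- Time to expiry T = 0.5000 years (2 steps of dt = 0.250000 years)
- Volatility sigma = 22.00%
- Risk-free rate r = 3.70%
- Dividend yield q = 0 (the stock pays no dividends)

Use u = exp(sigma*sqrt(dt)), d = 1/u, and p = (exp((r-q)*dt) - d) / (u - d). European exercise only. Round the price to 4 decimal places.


dt = T/N = 0.250000
u = exp(sigma*sqrt(dt)) = 1.116278; d = 1/u = 0.895834
p = (exp((r-q)*dt) - d) / (u - d) = 0.514683
Discount per step: exp(-r*dt) = 0.990793
Stock lattice S(k, i) with i counting down-moves:
  k=0: S(0,0) = 57.4900
  k=1: S(1,0) = 64.1748; S(1,1) = 51.5015
  k=2: S(2,0) = 71.6370; S(2,1) = 57.4900; S(2,2) = 46.1368
Terminal payoffs V(N, i) = max(S_T - K, 0):
  V(2,0) = 19.476951; V(2,1) = 5.330000; V(2,2) = 0.000000
Backward induction: V(k, i) = exp(-r*dt) * [p * V(k+1, i) + (1-p) * V(k+1, i+1)].
  V(1,0) = exp(-r*dt) * [p*19.476951 + (1-p)*5.330000] = 12.495082
  V(1,1) = exp(-r*dt) * [p*5.330000 + (1-p)*0.000000] = 2.718003
  V(0,0) = exp(-r*dt) * [p*12.495082 + (1-p)*2.718003] = 7.678743

Answer: Price = V(0,0) = 7.6787


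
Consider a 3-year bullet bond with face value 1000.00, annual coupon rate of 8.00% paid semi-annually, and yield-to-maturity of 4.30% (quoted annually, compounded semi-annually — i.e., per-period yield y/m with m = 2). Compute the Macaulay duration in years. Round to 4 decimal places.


Coupon per period c = face * coupon_rate / m = 40.000000
Periods per year m = 2; per-period yield y/m = 0.021500
Number of cashflows N = 6
Cashflows (t years, CF_t, discount factor 1/(1+y/m)^(m*t), PV):
  t = 0.5000: CF_t = 40.000000, DF = 0.978953, PV = 39.158101
  t = 1.0000: CF_t = 40.000000, DF = 0.958348, PV = 38.333922
  t = 1.5000: CF_t = 40.000000, DF = 0.938177, PV = 37.527089
  t = 2.0000: CF_t = 40.000000, DF = 0.918431, PV = 36.737238
  t = 2.5000: CF_t = 40.000000, DF = 0.899100, PV = 35.964012
  t = 3.0000: CF_t = 1040.000000, DF = 0.880177, PV = 915.383571
Price P = sum_t PV_t = 1103.103933
Macaulay numerator sum_t t * PV_t:
  t * PV_t at t = 0.5000: 19.579050
  t * PV_t at t = 1.0000: 38.333922
  t * PV_t at t = 1.5000: 56.290634
  t * PV_t at t = 2.0000: 73.474477
  t * PV_t at t = 2.5000: 89.910031
  t * PV_t at t = 3.0000: 2746.150712
Macaulay duration D = (sum_t t * PV_t) / P = 3023.738825 / 1103.103933 = 2.741119

Answer: Macaulay duration = 2.7411 years


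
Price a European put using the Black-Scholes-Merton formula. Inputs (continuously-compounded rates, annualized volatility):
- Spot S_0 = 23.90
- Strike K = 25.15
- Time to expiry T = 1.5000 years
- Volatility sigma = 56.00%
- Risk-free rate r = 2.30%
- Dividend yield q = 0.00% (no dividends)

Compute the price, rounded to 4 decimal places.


Answer: Price = 6.6672

Derivation:
d1 = (ln(S/K) + (r - q + 0.5*sigma^2) * T) / (sigma * sqrt(T)) = 0.31890106
d2 = d1 - sigma * sqrt(T) = -0.36695607
exp(-rT) = 0.96608834; exp(-qT) = 1.00000000
P = K * exp(-rT) * N(-d2) - S_0 * exp(-qT) * N(-d1)
N(-d1) = 0.37490077; N(-d2) = 0.64317411
P = 25.1500 * 0.96608834 * 0.64317411 - 23.9000 * 1.00000000 * 0.37490077 = 6.6672


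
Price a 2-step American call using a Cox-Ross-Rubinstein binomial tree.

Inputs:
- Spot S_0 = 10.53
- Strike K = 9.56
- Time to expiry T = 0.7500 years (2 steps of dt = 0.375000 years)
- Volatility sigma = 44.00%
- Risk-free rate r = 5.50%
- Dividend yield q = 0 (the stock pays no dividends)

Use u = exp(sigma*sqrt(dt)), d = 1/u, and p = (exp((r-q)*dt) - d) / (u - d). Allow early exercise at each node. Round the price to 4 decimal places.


dt = T/N = 0.375000
u = exp(sigma*sqrt(dt)) = 1.309236; d = 1/u = 0.763804
p = (exp((r-q)*dt) - d) / (u - d) = 0.471250
Discount per step: exp(-r*dt) = 0.979586
Stock lattice S(k, i) with i counting down-moves:
  k=0: S(0,0) = 10.5300
  k=1: S(1,0) = 13.7863; S(1,1) = 8.0429
  k=2: S(2,0) = 18.0495; S(2,1) = 10.5300; S(2,2) = 6.1432
Terminal payoffs V(N, i) = max(S_T - K, 0):
  V(2,0) = 8.489465; V(2,1) = 0.970000; V(2,2) = 0.000000
Backward induction: V(k, i) = exp(-r*dt) * [p * V(k+1, i) + (1-p) * V(k+1, i+1)]; then take max(V_cont, immediate exercise) for American.
  V(1,0) = exp(-r*dt) * [p*8.489465 + (1-p)*0.970000] = 4.421412; exercise = 4.226257; V(1,0) = max -> 4.421412
  V(1,1) = exp(-r*dt) * [p*0.970000 + (1-p)*0.000000] = 0.447781; exercise = 0.000000; V(1,1) = max -> 0.447781
  V(0,0) = exp(-r*dt) * [p*4.421412 + (1-p)*0.447781] = 2.272989; exercise = 0.970000; V(0,0) = max -> 2.272989

Answer: Price = V(0,0) = 2.2730


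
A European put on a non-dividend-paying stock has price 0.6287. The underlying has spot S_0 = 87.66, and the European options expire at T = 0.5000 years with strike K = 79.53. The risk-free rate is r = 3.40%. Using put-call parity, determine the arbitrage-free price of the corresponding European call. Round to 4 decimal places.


Put-call parity: C - P = S_0 * exp(-qT) - K * exp(-rT).
S_0 * exp(-qT) = 87.6600 * 1.00000000 = 87.66000000
K * exp(-rT) = 79.5300 * 0.98314368 = 78.18941724
C = P + S*exp(-qT) - K*exp(-rT)
C = 0.6287 + 87.66000000 - 78.18941724 = 10.0993

Answer: Call price = 10.0993


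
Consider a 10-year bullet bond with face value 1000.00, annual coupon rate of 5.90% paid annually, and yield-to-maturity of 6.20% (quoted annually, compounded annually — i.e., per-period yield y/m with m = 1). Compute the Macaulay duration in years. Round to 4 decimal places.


Coupon per period c = face * coupon_rate / m = 59.000000
Periods per year m = 1; per-period yield y/m = 0.062000
Number of cashflows N = 10
Cashflows (t years, CF_t, discount factor 1/(1+y/m)^(m*t), PV):
  t = 1.0000: CF_t = 59.000000, DF = 0.941620, PV = 55.555556
  t = 2.0000: CF_t = 59.000000, DF = 0.886647, PV = 52.312199
  t = 3.0000: CF_t = 59.000000, DF = 0.834885, PV = 49.258191
  t = 4.0000: CF_t = 59.000000, DF = 0.786144, PV = 46.382478
  t = 5.0000: CF_t = 59.000000, DF = 0.740248, PV = 43.674649
  t = 6.0000: CF_t = 59.000000, DF = 0.697032, PV = 41.124905
  t = 7.0000: CF_t = 59.000000, DF = 0.656339, PV = 38.724016
  t = 8.0000: CF_t = 59.000000, DF = 0.618022, PV = 36.463292
  t = 9.0000: CF_t = 59.000000, DF = 0.581942, PV = 34.334550
  t = 10.0000: CF_t = 1059.000000, DF = 0.547968, PV = 580.297624
Price P = sum_t PV_t = 978.127462
Macaulay numerator sum_t t * PV_t:
  t * PV_t at t = 1.0000: 55.555556
  t * PV_t at t = 2.0000: 104.624398
  t * PV_t at t = 3.0000: 147.774574
  t * PV_t at t = 4.0000: 185.529911
  t * PV_t at t = 5.0000: 218.373247
  t * PV_t at t = 6.0000: 246.749432
  t * PV_t at t = 7.0000: 271.068114
  t * PV_t at t = 8.0000: 291.706338
  t * PV_t at t = 9.0000: 309.010951
  t * PV_t at t = 10.0000: 5802.976244
Macaulay duration D = (sum_t t * PV_t) / P = 7633.368765 / 978.127462 = 7.804063

Answer: Macaulay duration = 7.8041 years


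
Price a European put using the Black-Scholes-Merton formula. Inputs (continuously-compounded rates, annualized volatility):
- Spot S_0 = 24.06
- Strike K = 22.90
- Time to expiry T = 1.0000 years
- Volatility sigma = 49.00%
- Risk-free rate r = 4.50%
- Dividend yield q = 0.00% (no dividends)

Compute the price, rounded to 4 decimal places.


Answer: Price = 3.4436

Derivation:
d1 = (ln(S/K) + (r - q + 0.5*sigma^2) * T) / (sigma * sqrt(T)) = 0.43768122
d2 = d1 - sigma * sqrt(T) = -0.05231878
exp(-rT) = 0.95599748; exp(-qT) = 1.00000000
P = K * exp(-rT) * N(-d2) - S_0 * exp(-qT) * N(-d1)
N(-d1) = 0.33080869; N(-d2) = 0.52086265
P = 22.9000 * 0.95599748 * 0.52086265 - 24.0600 * 1.00000000 * 0.33080869 = 3.4436


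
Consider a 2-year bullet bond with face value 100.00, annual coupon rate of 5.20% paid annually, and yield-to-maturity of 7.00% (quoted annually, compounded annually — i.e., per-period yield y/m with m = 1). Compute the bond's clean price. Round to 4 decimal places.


Coupon per period c = face * coupon_rate / m = 5.200000
Periods per year m = 1; per-period yield y/m = 0.070000
Number of cashflows N = 2
Cashflows (t years, CF_t, discount factor 1/(1+y/m)^(m*t), PV):
  t = 1.0000: CF_t = 5.200000, DF = 0.934579, PV = 4.859813
  t = 2.0000: CF_t = 105.200000, DF = 0.873439, PV = 91.885754
Price P = sum_t PV_t = 96.745567

Answer: Price = 96.7456


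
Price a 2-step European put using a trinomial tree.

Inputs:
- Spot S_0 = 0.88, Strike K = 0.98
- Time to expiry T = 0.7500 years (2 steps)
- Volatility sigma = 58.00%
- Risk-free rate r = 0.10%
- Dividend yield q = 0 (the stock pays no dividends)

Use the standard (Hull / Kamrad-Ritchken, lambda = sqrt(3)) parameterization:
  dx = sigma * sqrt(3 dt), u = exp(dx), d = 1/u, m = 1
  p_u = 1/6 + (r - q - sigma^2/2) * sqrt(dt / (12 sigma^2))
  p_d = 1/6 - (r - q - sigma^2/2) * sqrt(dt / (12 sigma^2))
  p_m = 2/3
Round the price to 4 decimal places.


Answer: Price = V(0,0) = 0.2299

Derivation:
dt = T/N = 0.375000; dx = sigma*sqrt(3*dt) = 0.615183
u = exp(dx) = 1.849995; d = 1/u = 0.540542
p_u = 0.115706, p_m = 0.666667, p_d = 0.217627
Discount per step: exp(-r*dt) = 0.999625
Stock lattice S(k, j) with j the centered position index:
  k=0: S(0,+0) = 0.8800
  k=1: S(1,-1) = 0.4757; S(1,+0) = 0.8800; S(1,+1) = 1.6280
  k=2: S(2,-2) = 0.2571; S(2,-1) = 0.4757; S(2,+0) = 0.8800; S(2,+1) = 1.6280; S(2,+2) = 3.0118
Terminal payoffs V(N, j) = max(K - S_T, 0):
  V(2,-2) = 0.722877; V(2,-1) = 0.504323; V(2,+0) = 0.100000; V(2,+1) = 0.000000; V(2,+2) = 0.000000
Backward induction: V(k, j) = exp(-r*dt) * [p_u * V(k+1, j+1) + p_m * V(k+1, j) + p_d * V(k+1, j-1)]
  V(1,-1) = exp(-r*dt) * [p_u*0.100000 + p_m*0.504323 + p_d*0.722877] = 0.504914
  V(1,+0) = exp(-r*dt) * [p_u*0.000000 + p_m*0.100000 + p_d*0.504323] = 0.176355
  V(1,+1) = exp(-r*dt) * [p_u*0.000000 + p_m*0.000000 + p_d*0.100000] = 0.021755
  V(0,+0) = exp(-r*dt) * [p_u*0.021755 + p_m*0.176355 + p_d*0.504914] = 0.229884


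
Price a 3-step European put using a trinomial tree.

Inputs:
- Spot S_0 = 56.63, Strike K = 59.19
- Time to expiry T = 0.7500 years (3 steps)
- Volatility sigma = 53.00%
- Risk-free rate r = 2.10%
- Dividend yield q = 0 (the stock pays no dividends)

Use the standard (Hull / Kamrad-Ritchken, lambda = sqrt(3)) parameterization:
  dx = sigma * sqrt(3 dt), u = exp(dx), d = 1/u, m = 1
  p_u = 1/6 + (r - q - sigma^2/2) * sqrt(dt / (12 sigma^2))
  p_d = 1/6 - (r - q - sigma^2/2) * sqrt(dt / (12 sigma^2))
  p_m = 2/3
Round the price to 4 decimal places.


dt = T/N = 0.250000; dx = sigma*sqrt(3*dt) = 0.458993
u = exp(dx) = 1.582480; d = 1/u = 0.631919
p_u = 0.134136, p_m = 0.666667, p_d = 0.199197
Discount per step: exp(-r*dt) = 0.994764
Stock lattice S(k, j) with j the centered position index:
  k=0: S(0,+0) = 56.6300
  k=1: S(1,-1) = 35.7856; S(1,+0) = 56.6300; S(1,+1) = 89.6159
  k=2: S(2,-2) = 22.6136; S(2,-1) = 35.7856; S(2,+0) = 56.6300; S(2,+1) = 89.6159; S(2,+2) = 141.8153
  k=3: S(3,-3) = 14.2900; S(3,-2) = 22.6136; S(3,-1) = 35.7856; S(3,+0) = 56.6300; S(3,+1) = 89.6159; S(3,+2) = 141.8153; S(3,+3) = 224.4200
Terminal payoffs V(N, j) = max(K - S_T, 0):
  V(3,-3) = 44.900021; V(3,-2) = 36.576390; V(3,-1) = 23.404406; V(3,+0) = 2.560000; V(3,+1) = 0.000000; V(3,+2) = 0.000000; V(3,+3) = 0.000000
Backward induction: V(k, j) = exp(-r*dt) * [p_u * V(k+1, j+1) + p_m * V(k+1, j) + p_d * V(k+1, j-1)]
  V(2,-2) = exp(-r*dt) * [p_u*23.404406 + p_m*36.576390 + p_d*44.900021] = 36.276639
  V(2,-1) = exp(-r*dt) * [p_u*2.560000 + p_m*23.404406 + p_d*36.576390] = 23.110587
  V(2,+0) = exp(-r*dt) * [p_u*0.000000 + p_m*2.560000 + p_d*23.404406] = 6.335408
  V(2,+1) = exp(-r*dt) * [p_u*0.000000 + p_m*0.000000 + p_d*2.560000] = 0.507274
  V(2,+2) = exp(-r*dt) * [p_u*0.000000 + p_m*0.000000 + p_d*0.000000] = 0.000000
  V(1,-1) = exp(-r*dt) * [p_u*6.335408 + p_m*23.110587 + p_d*36.276639] = 23.360103
  V(1,+0) = exp(-r*dt) * [p_u*0.507274 + p_m*6.335408 + p_d*23.110587] = 8.848633
  V(1,+1) = exp(-r*dt) * [p_u*0.000000 + p_m*0.507274 + p_d*6.335408] = 1.591799
  V(0,+0) = exp(-r*dt) * [p_u*1.591799 + p_m*8.848633 + p_d*23.360103] = 10.709498

Answer: Price = V(0,0) = 10.7095


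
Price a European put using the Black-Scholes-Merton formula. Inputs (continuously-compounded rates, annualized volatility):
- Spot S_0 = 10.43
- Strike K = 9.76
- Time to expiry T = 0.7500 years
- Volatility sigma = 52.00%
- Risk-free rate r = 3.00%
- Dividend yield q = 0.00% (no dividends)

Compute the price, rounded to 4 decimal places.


Answer: Price = 1.3695

Derivation:
d1 = (ln(S/K) + (r - q + 0.5*sigma^2) * T) / (sigma * sqrt(T)) = 0.42256237
d2 = d1 - sigma * sqrt(T) = -0.02777084
exp(-rT) = 0.97775124; exp(-qT) = 1.00000000
P = K * exp(-rT) * N(-d2) - S_0 * exp(-qT) * N(-d1)
N(-d1) = 0.33630729; N(-d2) = 0.51107754
P = 9.7600 * 0.97775124 * 0.51107754 - 10.4300 * 1.00000000 * 0.33630729 = 1.3695


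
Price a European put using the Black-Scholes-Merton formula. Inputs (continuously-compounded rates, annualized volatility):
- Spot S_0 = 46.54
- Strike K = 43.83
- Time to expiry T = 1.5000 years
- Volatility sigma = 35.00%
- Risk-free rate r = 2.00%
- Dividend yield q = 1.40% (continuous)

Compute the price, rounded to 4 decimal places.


Answer: Price = 6.0524

Derivation:
d1 = (ln(S/K) + (r - q + 0.5*sigma^2) * T) / (sigma * sqrt(T)) = 0.37528199
d2 = d1 - sigma * sqrt(T) = -0.05337871
exp(-rT) = 0.97044553; exp(-qT) = 0.97921896
P = K * exp(-rT) * N(-d2) - S_0 * exp(-qT) * N(-d1)
N(-d1) = 0.35372538; N(-d2) = 0.52128492
P = 43.8300 * 0.97044553 * 0.52128492 - 46.5400 * 0.97921896 * 0.35372538 = 6.0524


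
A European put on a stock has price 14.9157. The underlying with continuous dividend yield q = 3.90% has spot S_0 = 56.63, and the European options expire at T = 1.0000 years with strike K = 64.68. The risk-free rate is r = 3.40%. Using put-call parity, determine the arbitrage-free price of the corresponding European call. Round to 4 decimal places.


Answer: Call price = 6.8618

Derivation:
Put-call parity: C - P = S_0 * exp(-qT) - K * exp(-rT).
S_0 * exp(-qT) = 56.6300 * 0.96175071 = 54.46394266
K * exp(-rT) = 64.6800 * 0.96657150 = 62.51784492
C = P + S*exp(-qT) - K*exp(-rT)
C = 14.9157 + 54.46394266 - 62.51784492 = 6.8618


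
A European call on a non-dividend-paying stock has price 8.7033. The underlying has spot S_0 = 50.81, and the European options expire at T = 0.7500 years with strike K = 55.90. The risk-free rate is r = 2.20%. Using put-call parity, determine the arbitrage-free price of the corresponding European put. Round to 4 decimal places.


Put-call parity: C - P = S_0 * exp(-qT) - K * exp(-rT).
S_0 * exp(-qT) = 50.8100 * 1.00000000 = 50.81000000
K * exp(-rT) = 55.9000 * 0.98363538 = 54.98521771
P = C - S*exp(-qT) + K*exp(-rT)
P = 8.7033 - 50.81000000 + 54.98521771 = 12.8785

Answer: Put price = 12.8785


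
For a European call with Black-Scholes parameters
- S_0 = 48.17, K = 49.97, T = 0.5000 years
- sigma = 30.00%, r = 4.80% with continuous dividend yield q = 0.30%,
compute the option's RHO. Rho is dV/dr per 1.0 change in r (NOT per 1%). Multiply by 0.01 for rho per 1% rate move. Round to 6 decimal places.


d1 = 0.0391906640; d2 = -0.1729413703
phi(d1) = 0.3986360287; exp(-qT) = 0.9985011244; exp(-rT) = 0.9762857098
N(d2) = 0.4313487564
Rho = K*T*exp(-rT)*N(d2) = 49.9700 * 0.5000 * 0.9762857098 * 0.4313487564 = 10.521674

Answer: Rho = 10.521674


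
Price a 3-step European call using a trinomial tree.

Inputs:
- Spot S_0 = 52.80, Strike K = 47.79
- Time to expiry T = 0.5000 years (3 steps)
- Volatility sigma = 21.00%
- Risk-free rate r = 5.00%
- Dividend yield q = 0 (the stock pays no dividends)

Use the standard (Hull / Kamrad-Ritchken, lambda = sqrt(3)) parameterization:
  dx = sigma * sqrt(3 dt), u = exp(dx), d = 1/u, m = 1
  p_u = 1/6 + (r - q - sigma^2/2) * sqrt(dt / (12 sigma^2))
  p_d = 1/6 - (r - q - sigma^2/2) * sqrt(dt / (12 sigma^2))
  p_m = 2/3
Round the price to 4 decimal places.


dt = T/N = 0.166667; dx = sigma*sqrt(3*dt) = 0.148492
u = exp(dx) = 1.160084; d = 1/u = 0.862007
p_u = 0.182352, p_m = 0.666667, p_d = 0.150981
Discount per step: exp(-r*dt) = 0.991701
Stock lattice S(k, j) with j the centered position index:
  k=0: S(0,+0) = 52.8000
  k=1: S(1,-1) = 45.5139; S(1,+0) = 52.8000; S(1,+1) = 61.2524
  k=2: S(2,-2) = 39.2333; S(2,-1) = 45.5139; S(2,+0) = 52.8000; S(2,+1) = 61.2524; S(2,+2) = 71.0580
  k=3: S(3,-3) = 33.8194; S(3,-2) = 39.2333; S(3,-1) = 45.5139; S(3,+0) = 52.8000; S(3,+1) = 61.2524; S(3,+2) = 71.0580; S(3,+3) = 82.4332
Terminal payoffs V(N, j) = max(S_T - K, 0):
  V(3,-3) = 0.000000; V(3,-2) = 0.000000; V(3,-1) = 0.000000; V(3,+0) = 5.010000; V(3,+1) = 13.462436; V(3,+2) = 23.267971; V(3,+3) = 34.643216
Backward induction: V(k, j) = exp(-r*dt) * [p_u * V(k+1, j+1) + p_m * V(k+1, j) + p_d * V(k+1, j-1)]
  V(2,-2) = exp(-r*dt) * [p_u*0.000000 + p_m*0.000000 + p_d*0.000000] = 0.000000
  V(2,-1) = exp(-r*dt) * [p_u*5.010000 + p_m*0.000000 + p_d*0.000000] = 0.906002
  V(2,+0) = exp(-r*dt) * [p_u*13.462436 + p_m*5.010000 + p_d*0.000000] = 5.746813
  V(2,+1) = exp(-r*dt) * [p_u*23.267971 + p_m*13.462436 + p_d*5.010000] = 13.858367
  V(2,+2) = exp(-r*dt) * [p_u*34.643216 + p_m*23.267971 + p_d*13.462436] = 23.663797
  V(1,-1) = exp(-r*dt) * [p_u*5.746813 + p_m*0.906002 + p_d*0.000000] = 1.638236
  V(1,+0) = exp(-r*dt) * [p_u*13.858367 + p_m*5.746813 + p_d*0.906002] = 6.441199
  V(1,+1) = exp(-r*dt) * [p_u*23.663797 + p_m*13.858367 + p_d*5.746813] = 14.302034
  V(0,+0) = exp(-r*dt) * [p_u*14.302034 + p_m*6.441199 + p_d*1.638236] = 7.090150

Answer: Price = V(0,0) = 7.0902


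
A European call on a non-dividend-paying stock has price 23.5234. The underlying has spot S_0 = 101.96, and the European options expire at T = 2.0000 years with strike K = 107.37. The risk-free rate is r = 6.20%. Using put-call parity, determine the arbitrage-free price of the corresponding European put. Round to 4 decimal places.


Answer: Put price = 16.4119

Derivation:
Put-call parity: C - P = S_0 * exp(-qT) - K * exp(-rT).
S_0 * exp(-qT) = 101.9600 * 1.00000000 = 101.96000000
K * exp(-rT) = 107.3700 * 0.88337984 = 94.84849352
P = C - S*exp(-qT) + K*exp(-rT)
P = 23.5234 - 101.96000000 + 94.84849352 = 16.4119


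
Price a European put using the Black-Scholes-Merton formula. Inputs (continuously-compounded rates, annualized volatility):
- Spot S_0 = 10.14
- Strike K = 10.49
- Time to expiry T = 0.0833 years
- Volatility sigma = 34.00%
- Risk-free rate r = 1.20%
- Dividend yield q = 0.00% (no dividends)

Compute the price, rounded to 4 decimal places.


d1 = (ln(S/K) + (r - q + 0.5*sigma^2) * T) / (sigma * sqrt(T)) = -0.28655976
d2 = d1 - sigma * sqrt(T) = -0.38468967
exp(-rT) = 0.99900090; exp(-qT) = 1.00000000
P = K * exp(-rT) * N(-d2) - S_0 * exp(-qT) * N(-d1)
N(-d1) = 0.61277528; N(-d2) = 0.64976633
P = 10.4900 * 0.99900090 * 0.64976633 - 10.1400 * 1.00000000 * 0.61277528 = 0.5957

Answer: Price = 0.5957


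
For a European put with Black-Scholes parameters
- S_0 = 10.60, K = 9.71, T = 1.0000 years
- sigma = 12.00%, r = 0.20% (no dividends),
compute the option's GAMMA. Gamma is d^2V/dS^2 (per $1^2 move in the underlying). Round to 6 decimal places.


d1 = 0.8074809901; d2 = 0.6874809901
phi(d1) = 0.2879549289; exp(-qT) = 1.0000000000; exp(-rT) = 0.9980019987
Gamma = exp(-qT) * phi(d1) / (S * sigma * sqrt(T)) = 1.0000000000 * 0.2879549289 / (10.6000 * 0.1200 * 1.0000000000) = 0.226380

Answer: Gamma = 0.226380


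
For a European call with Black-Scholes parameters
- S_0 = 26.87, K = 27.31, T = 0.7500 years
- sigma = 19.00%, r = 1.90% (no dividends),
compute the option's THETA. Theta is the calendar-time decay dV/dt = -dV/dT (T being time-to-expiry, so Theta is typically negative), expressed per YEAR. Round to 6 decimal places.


Answer: Theta = -1.409551

Derivation:
d1 = 0.0701631730; d2 = -0.0943816537
phi(d1) = 0.3979615173; exp(-qT) = 1.0000000000; exp(-rT) = 0.9858510507
Theta = -S*exp(-qT)*phi(d1)*sigma/(2*sqrt(T)) - r*K*exp(-rT)*N(d2) + q*S*exp(-qT)*N(d1)
N(d1) = 0.5279681071; N(d2) = 0.4624029945; sqrt(T) = 0.8660254038
Term 1 = -26.8700 * 1.0000000000 * 0.3979615173 * 0.1900 / (2 * 0.8660254038) = -1.1730100095
Term 2 = -0.0190 * 27.3100 * 0.9858510507 * 0.4624029945 = -0.2365414434
Term 3 = 0 (no dividend yield, q = 0)
Theta = -1.1730100095 + (-0.2365414434) + (0.0000000000) = -1.409551


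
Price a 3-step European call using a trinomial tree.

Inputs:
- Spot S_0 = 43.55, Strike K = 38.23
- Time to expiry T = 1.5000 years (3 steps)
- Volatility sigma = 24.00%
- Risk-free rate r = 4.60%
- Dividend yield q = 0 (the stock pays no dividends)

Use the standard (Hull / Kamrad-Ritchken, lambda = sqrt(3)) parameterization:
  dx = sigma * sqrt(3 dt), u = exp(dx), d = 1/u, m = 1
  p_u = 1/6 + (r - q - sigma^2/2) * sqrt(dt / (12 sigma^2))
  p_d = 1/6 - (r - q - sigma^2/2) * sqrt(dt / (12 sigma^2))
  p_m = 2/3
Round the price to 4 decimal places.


Answer: Price = V(0,0) = 9.6957

Derivation:
dt = T/N = 0.500000; dx = sigma*sqrt(3*dt) = 0.293939
u = exp(dx) = 1.341702; d = 1/u = 0.745322
p_u = 0.181296, p_m = 0.666667, p_d = 0.152038
Discount per step: exp(-r*dt) = 0.977262
Stock lattice S(k, j) with j the centered position index:
  k=0: S(0,+0) = 43.5500
  k=1: S(1,-1) = 32.4588; S(1,+0) = 43.5500; S(1,+1) = 58.4311
  k=2: S(2,-2) = 24.1922; S(2,-1) = 32.4588; S(2,+0) = 43.5500; S(2,+1) = 58.4311; S(2,+2) = 78.3971
  k=3: S(3,-3) = 18.0310; S(3,-2) = 24.1922; S(3,-1) = 32.4588; S(3,+0) = 43.5500; S(3,+1) = 58.4311; S(3,+2) = 78.3971; S(3,+3) = 105.1856
Terminal payoffs V(N, j) = max(S_T - K, 0):
  V(3,-3) = 0.000000; V(3,-2) = 0.000000; V(3,-1) = 0.000000; V(3,+0) = 5.320000; V(3,+1) = 20.201111; V(3,+2) = 40.167124; V(3,+3) = 66.955558
Backward induction: V(k, j) = exp(-r*dt) * [p_u * V(k+1, j+1) + p_m * V(k+1, j) + p_d * V(k+1, j-1)]
  V(2,-2) = exp(-r*dt) * [p_u*0.000000 + p_m*0.000000 + p_d*0.000000] = 0.000000
  V(2,-1) = exp(-r*dt) * [p_u*5.320000 + p_m*0.000000 + p_d*0.000000] = 0.942562
  V(2,+0) = exp(-r*dt) * [p_u*20.201111 + p_m*5.320000 + p_d*0.000000] = 7.045123
  V(2,+1) = exp(-r*dt) * [p_u*40.167124 + p_m*20.201111 + p_d*5.320000] = 21.068186
  V(2,+2) = exp(-r*dt) * [p_u*66.955558 + p_m*40.167124 + p_d*20.201111] = 41.033454
  V(1,-1) = exp(-r*dt) * [p_u*7.045123 + p_m*0.942562 + p_d*0.000000] = 1.862295
  V(1,+0) = exp(-r*dt) * [p_u*21.068186 + p_m*7.045123 + p_d*0.942562] = 8.462724
  V(1,+1) = exp(-r*dt) * [p_u*41.033454 + p_m*21.068186 + p_d*7.045123] = 22.042903
  V(0,+0) = exp(-r*dt) * [p_u*22.042903 + p_m*8.462724 + p_d*1.862295] = 9.695651
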